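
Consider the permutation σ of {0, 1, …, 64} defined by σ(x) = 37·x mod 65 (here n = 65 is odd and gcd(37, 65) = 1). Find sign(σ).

+1

Orbit of 58 under x↦37x: [58, 1, 37, 4, 18, 16, 7]… (length divides ord_65(37)).
Cycle type of π: 12×5 + 4 + 1; total 7 cycles.
Σ(ℓ_i−1) = 65−7 = 58; sign = (−1)^58 = +1.
Via Zolotarev, sign(π_{37}) = (37|65) = +1.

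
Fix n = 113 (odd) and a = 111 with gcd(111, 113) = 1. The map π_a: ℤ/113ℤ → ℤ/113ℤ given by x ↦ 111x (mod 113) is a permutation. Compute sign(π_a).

+1

Orbit of 8 under x↦111x: [8, 97, 32, 49, 15, 83, 60]… (length divides ord_113(111)).
π_111 has 5 disjoint cycles with lengths [28, 28, 28, 28, 1] on {0,…,112}.
113 − 5 = 108 transpositions; sign(π) = (−1)^108 = +1.
Check: (111/113) = +1 by Zolotarev.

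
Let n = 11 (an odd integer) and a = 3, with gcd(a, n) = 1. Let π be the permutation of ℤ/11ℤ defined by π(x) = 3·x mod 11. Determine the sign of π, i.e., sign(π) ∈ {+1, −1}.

+1

Orbit of 5 under x↦3x: [5, 4, 1, 3, 9]… (length divides ord_11(3)).
Decompose π into cycles: lengths [5, 5, 1] (3 cycles, including the fixed point 0).
11 − 3 = 8 transpositions; sign(π) = (−1)^8 = +1.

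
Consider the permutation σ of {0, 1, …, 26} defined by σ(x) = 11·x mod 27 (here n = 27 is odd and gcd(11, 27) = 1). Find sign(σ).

Trace 7: π^k(7) = [7, 23, 10, 2, 22, 26, 16] for k=0..6.
4 cycles of lengths [18, 6, 2, 1].
4 cycles on 27: each ℓ→(−1)^(ℓ−1), product (−1)^23 = -1.

-1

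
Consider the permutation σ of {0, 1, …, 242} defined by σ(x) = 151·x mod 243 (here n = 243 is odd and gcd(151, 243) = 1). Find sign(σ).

Start at x=1: 1 → 151 → 202 → 127 → 223 → 139 → 91 → … (one orbit).
Decompose π into cycles: lengths [81, 81, 27, 27, 9, 9, 3, 3, 1, 1, 1] (11 cycles, including the fixed point 0).
243 − 11 = 232 transpositions; sign(π) = (−1)^232 = +1.
Via Zolotarev, sign(π_{151}) = (151|243) = +1.

+1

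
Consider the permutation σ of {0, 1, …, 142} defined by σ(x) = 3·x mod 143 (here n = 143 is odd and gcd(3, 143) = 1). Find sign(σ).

Orbit of 81 under x↦3x: [81, 100, 14, 42, 126, 92, 133]… (length divides ord_143(3)).
Decompose π into cycles: lengths [15, 15, 15, 15, 15, 15, 15, 15, 5, 5, 3, 3, 3, 3, 1] (15 cycles, including the fixed point 0).
15 cycles on 143: each ℓ→(−1)^(ℓ−1), product (−1)^128 = +1.

+1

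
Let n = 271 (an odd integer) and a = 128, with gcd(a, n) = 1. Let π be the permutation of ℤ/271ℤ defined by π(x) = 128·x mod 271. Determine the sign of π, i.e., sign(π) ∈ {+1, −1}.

+1

Orbit of 250 under x↦128x: [250, 22, 106, 18, 136, 64, 62]… (length divides ord_271(128)).
Cycle lengths of π_128 on ℤ/271ℤ: [135, 135, 1]; 3 cycles in total.
sign(π) = (−1)^{n − #cycles} = (−1)^{271−3} = (−1)^268 = +1.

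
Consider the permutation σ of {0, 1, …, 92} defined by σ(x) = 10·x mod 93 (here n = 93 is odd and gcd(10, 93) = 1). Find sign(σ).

+1

Orbit of 1 under x↦10x: [1, 10, 7, 70, 49, 25, 64]… (length divides ord_93(10)).
Cycle lengths of π_10 on ℤ/93ℤ: [15, 15, 15, 15, 15, 15, 1, 1, 1]; 9 cycles in total.
With 9 cycles on 93 points, sign = (−1)^{93−9} = +1.
(10|93)_J = +1 (Zolotarev's lemma cross-check).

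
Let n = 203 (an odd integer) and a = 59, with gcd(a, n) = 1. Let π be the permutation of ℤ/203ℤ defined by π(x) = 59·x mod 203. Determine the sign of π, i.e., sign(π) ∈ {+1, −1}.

Start at x=88: 88 → 117 → 1 → 59 → 30 → 146 → 88 (one orbit).
π_59 has 58 disjoint cycles with lengths [6, 6, 6, 6, 6, 6, 6, 6, 6, 6, 6, 6, 6, 6, 6, 6, 6, 6, 6, 6, 6, 6, 6, 6, 6, 6, 6, 6, 6, 1, 1, 1, 1, 1, 1, 1, 1, 1, 1, 1, 1, 1, 1, 1, 1, 1, 1, 1, 1, 1, 1, 1, 1, 1, 1, 1, 1, 1] on {0,…,202}.
sign(π) = (−1)^{n − #cycles} = (−1)^{203−58} = (−1)^145 = -1.
Check: (59/203) = -1 by Zolotarev.

-1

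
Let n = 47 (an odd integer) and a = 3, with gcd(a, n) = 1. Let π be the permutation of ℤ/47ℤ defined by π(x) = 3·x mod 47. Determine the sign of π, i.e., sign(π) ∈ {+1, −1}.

Start at x=24: 24 → 25 → 28 → 37 → 17 → 4 → 12 → … (one orbit).
π_3 has 3 disjoint cycles with lengths [23, 23, 1] on {0,…,46}.
Σ(ℓ_i−1) = 47−3 = 44; sign = (−1)^44 = +1.

+1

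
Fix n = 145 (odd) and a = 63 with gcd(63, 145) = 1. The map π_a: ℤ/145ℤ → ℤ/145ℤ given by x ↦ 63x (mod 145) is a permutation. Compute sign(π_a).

-1

Orbit of 74 under x↦63x: [74, 22, 81, 28, 24, 62, 136]… (length divides ord_145(63)).
8 cycles of lengths [28, 28, 28, 28, 14, 14, 4, 1].
Σ(ℓ_i−1) = 145−8 = 137; sign = (−1)^137 = -1.
The Jacobi symbol (63|145) = -1 (Zolotarev) agrees.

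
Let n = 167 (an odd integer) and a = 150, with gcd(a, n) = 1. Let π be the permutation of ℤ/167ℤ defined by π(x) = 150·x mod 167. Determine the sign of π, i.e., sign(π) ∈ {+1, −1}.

+1

Orbit of 28 under x↦150x: [28, 25, 76, 44, 87, 24, 93]… (length divides ord_167(150)).
The orbit structure of x ↦ 150x mod 167: 3 orbits of sizes [83, 83, 1].
3 cycles on 167: each ℓ→(−1)^(ℓ−1), product (−1)^164 = +1.
(150|167)_J = +1 (Zolotarev's lemma cross-check).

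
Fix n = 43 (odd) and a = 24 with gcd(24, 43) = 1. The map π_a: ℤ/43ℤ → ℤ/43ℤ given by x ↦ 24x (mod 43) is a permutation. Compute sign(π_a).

+1

Start at x=15: 15 → 16 → 40 → 14 → 35 → 23 → 36 → … (one orbit).
π_24 has 3 disjoint cycles with lengths [21, 21, 1] on {0,…,42}.
43 − 3 = 40 transpositions; sign(π) = (−1)^40 = +1.
(24|43)_J = +1 (Zolotarev's lemma cross-check).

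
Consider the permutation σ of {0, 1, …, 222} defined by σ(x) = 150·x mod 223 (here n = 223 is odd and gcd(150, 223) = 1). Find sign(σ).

Orbit of 1 under x↦150x: [1, 150, 200, 118, 83, 185, 98]… (length divides ord_223(150)).
The orbit structure of x ↦ 150x mod 223: 2 orbits of sizes [222, 1].
sign(π) = (−1)^{n − #cycles} = (−1)^{223−2} = (−1)^221 = -1.
(150|223)_J = -1 (Zolotarev's lemma cross-check).

-1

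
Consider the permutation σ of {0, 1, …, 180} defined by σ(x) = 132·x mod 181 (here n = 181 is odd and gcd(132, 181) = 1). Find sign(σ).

Trace 48: π^k(48) = [48, 1, 132] for k=0..2.
Cycle type of π: 3×60 + 1; total 61 cycles.
With 61 cycles on 181 points, sign = (−1)^{181−61} = +1.

+1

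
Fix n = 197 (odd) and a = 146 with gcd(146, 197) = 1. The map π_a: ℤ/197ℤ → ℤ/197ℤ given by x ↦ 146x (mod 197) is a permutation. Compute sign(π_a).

Orbit of 97 under x↦146x: [97, 175, 137, 105, 161, 63, 136]… (length divides ord_197(146)).
The orbit structure of x ↦ 146x mod 197: 3 orbits of sizes [98, 98, 1].
197 − 3 = 194 transpositions; sign(π) = (−1)^194 = +1.

+1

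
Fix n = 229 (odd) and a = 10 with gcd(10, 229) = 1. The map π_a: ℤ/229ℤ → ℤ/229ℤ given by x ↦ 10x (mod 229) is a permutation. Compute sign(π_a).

-1

Trace 130: π^k(130) = [130, 155, 176, 157, 196, 128, 135] for k=0..6.
Decompose π into cycles: lengths [228, 1] (2 cycles, including the fixed point 0).
Σ(ℓ_i−1) = 229−2 = 227; sign = (−1)^227 = -1.
Zolotarev: (10|229) = -1, matching the cycle-count sign.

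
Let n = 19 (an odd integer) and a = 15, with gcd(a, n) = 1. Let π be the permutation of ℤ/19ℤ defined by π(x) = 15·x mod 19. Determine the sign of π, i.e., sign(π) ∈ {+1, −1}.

Trace 17: π^k(17) = [17, 8, 6, 14, 1, 15, 16] for k=0..6.
Cycle lengths of π_15 on ℤ/19ℤ: [18, 1]; 2 cycles in total.
2 cycles on 19: each ℓ→(−1)^(ℓ−1), product (−1)^17 = -1.

-1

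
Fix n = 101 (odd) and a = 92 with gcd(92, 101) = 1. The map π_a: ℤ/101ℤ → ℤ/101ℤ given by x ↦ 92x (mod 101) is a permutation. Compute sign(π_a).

+1

Orbit of 81 under x↦92x: [81, 79, 97, 36, 80, 88, 16]… (length divides ord_101(92)).
The orbit structure of x ↦ 92x mod 101: 5 orbits of sizes [25, 25, 25, 25, 1].
n − c = 101 − 5 = 96; sign = (−1)^96 = +1.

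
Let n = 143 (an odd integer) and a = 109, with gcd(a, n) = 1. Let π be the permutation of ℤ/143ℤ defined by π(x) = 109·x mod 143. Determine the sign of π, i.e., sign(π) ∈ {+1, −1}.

+1

Trace 109: π^k(109) = [109, 12, 21, 1] for k=0..3.
39 cycles of lengths [4, 4, 4, 4, 4, 4, 4, 4, 4, 4, 4, 4, 4, 4, 4, 4, 4, 4, 4, 4, 4, 4, 4, 4, 4, 4, 4, 4, 4, 4, 4, 4, 4, 2, 2, 2, 2, 2, 1].
n − c = 143 − 39 = 104; sign = (−1)^104 = +1.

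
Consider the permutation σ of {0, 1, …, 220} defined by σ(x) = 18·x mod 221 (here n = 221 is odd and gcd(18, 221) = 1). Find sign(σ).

Trace 1: π^k(1) = [1, 18, 103, 86] for k=0..3.
π_18 has 68 disjoint cycles with lengths [4, 4, 4, 4, 4, 4, 4, 4, 4, 4, 4, 4, 4, 4, 4, 4, 4, 4, 4, 4, 4, 4, 4, 4, 4, 4, 4, 4, 4, 4, 4, 4, 4, 4, 4, 4, 4, 4, 4, 4, 4, 4, 4, 4, 4, 4, 4, 4, 4, 4, 4, 1, 1, 1, 1, 1, 1, 1, 1, 1, 1, 1, 1, 1, 1, 1, 1, 1] on {0,…,220}.
With 68 cycles on 221 points, sign = (−1)^{221−68} = -1.
Zolotarev: (18|221) = -1, matching the cycle-count sign.

-1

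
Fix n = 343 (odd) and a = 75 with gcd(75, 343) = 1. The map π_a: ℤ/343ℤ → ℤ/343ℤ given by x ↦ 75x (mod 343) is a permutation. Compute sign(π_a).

Trace 162: π^k(162) = [162, 145, 242, 314, 226, 143, 92] for k=0..6.
The orbit structure of x ↦ 75x mod 343: 4 orbits of sizes [294, 42, 6, 1].
With 4 cycles on 343 points, sign = (−1)^{343−4} = -1.
Check: (75/343) = -1 by Zolotarev.

-1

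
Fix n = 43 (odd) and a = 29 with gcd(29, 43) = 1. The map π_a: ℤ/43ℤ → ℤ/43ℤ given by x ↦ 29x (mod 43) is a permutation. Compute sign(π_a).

Trace 28: π^k(28) = [28, 38, 27, 9, 3, 1, 29] for k=0..6.
Cycle lengths of π_29 on ℤ/43ℤ: [42, 1]; 2 cycles in total.
Σ(ℓ_i−1) = 43−2 = 41; sign = (−1)^41 = -1.
(29|43)_J = -1 (Zolotarev's lemma cross-check).

-1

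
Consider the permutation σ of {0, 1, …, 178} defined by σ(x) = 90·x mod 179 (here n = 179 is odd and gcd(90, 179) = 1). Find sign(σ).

Start at x=84: 84 → 42 → 21 → 100 → 50 → 25 → 102 → … (one orbit).
π_90 has 2 disjoint cycles with lengths [178, 1] on {0,…,178}.
sign(π) = (−1)^{n − #cycles} = (−1)^{179−2} = (−1)^177 = -1.
(90|179)_J = -1 (Zolotarev's lemma cross-check).

-1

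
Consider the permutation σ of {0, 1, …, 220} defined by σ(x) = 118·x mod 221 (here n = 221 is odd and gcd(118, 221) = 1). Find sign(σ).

Trace 118: π^k(118) = [118, 1] for k=0..1.
Cycle lengths of π_118 on ℤ/221ℤ: [2, 2, 2, 2, 2, 2, 2, 2, 2, 2, 2, 2, 2, 2, 2, 2, 2, 2, 2, 2, 2, 2, 2, 2, 2, 2, 2, 2, 2, 2, 2, 2, 2, 2, 2, 2, 2, 2, 2, 2, 2, 2, 2, 2, 2, 2, 2, 2, 2, 2, 2, 2, 2, 2, 2, 2, 2, 2, 2, 2, 2, 2, 2, 2, 2, 2, 2, 2, 2, 2, 2, 2, 2, 2, 2, 2, 2, 2, 2, 2, 2, 2, 2, 2, 2, 2, 2, 2, 2, 2, 2, 2, 2, 2, 2, 2, 2, 2, 2, 2, 2, 2, 2, 2, 1, 1, 1, 1, 1, 1, 1, 1, 1, 1, 1, 1, 1]; 117 cycles in total.
221 − 117 = 104 transpositions; sign(π) = (−1)^104 = +1.
Via Zolotarev, sign(π_{118}) = (118|221) = +1.

+1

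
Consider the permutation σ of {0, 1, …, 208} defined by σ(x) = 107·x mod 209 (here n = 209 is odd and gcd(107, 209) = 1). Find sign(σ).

Start at x=163: 163 → 94 → 26 → 65 → 58 → 145 → 49 → … (one orbit).
π_107 has 11 disjoint cycles with lengths [30, 30, 30, 30, 30, 30, 10, 6, 6, 6, 1] on {0,…,208}.
11 cycles on 209: each ℓ→(−1)^(ℓ−1), product (−1)^198 = +1.

+1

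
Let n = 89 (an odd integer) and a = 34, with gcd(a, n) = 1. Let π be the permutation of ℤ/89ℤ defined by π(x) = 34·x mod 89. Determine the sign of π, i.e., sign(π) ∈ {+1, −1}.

Trace 88: π^k(88) = [88, 55, 1, 34] for k=0..3.
23 cycles of lengths [4, 4, 4, 4, 4, 4, 4, 4, 4, 4, 4, 4, 4, 4, 4, 4, 4, 4, 4, 4, 4, 4, 1].
23 cycles on 89: each ℓ→(−1)^(ℓ−1), product (−1)^66 = +1.

+1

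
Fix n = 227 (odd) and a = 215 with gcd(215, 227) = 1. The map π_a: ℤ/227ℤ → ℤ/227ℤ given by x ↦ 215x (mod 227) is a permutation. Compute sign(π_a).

Start at x=127: 127 → 65 → 128 → 53 → 45 → 141 → 124 → … (one orbit).
Cycle type of π: 226 + 1; total 2 cycles.
With 2 cycles on 227 points, sign = (−1)^{227−2} = -1.

-1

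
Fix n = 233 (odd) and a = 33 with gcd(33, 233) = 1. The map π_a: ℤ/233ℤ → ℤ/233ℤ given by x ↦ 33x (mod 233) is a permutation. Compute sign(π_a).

+1

Orbit of 14 under x↦33x: [14, 229, 101, 71, 13, 196, 177]… (length divides ord_233(33)).
π_33 has 3 disjoint cycles with lengths [116, 116, 1] on {0,…,232}.
n − c = 233 − 3 = 230; sign = (−1)^230 = +1.
Via Zolotarev, sign(π_{33}) = (33|233) = +1.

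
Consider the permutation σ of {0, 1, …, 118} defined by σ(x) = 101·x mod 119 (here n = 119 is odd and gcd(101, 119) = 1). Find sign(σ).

Trace 33: π^k(33) = [33, 1, 101, 86, 118, 18] for k=0..5.
The orbit structure of x ↦ 101x mod 119: 26 orbits of sizes [6, 6, 6, 6, 6, 6, 6, 6, 6, 6, 6, 6, 6, 6, 6, 6, 6, 2, 2, 2, 2, 2, 2, 2, 2, 1].
119 − 26 = 93 transpositions; sign(π) = (−1)^93 = -1.

-1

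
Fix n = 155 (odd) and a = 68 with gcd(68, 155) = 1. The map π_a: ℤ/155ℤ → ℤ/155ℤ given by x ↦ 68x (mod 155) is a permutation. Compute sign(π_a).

Trace 92: π^k(92) = [92, 56, 88, 94, 37, 36, 123] for k=0..6.
π_68 has 17 disjoint cycles with lengths [12, 12, 12, 12, 12, 12, 12, 12, 12, 12, 6, 6, 6, 6, 6, 4, 1] on {0,…,154}.
n − c = 155 − 17 = 138; sign = (−1)^138 = +1.
The Jacobi symbol (68|155) = +1 (Zolotarev) agrees.

+1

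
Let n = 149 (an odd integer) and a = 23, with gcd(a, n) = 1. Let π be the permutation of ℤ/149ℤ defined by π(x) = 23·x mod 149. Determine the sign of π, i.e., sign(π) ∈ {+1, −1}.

-1

Orbit of 145 under x↦23x: [145, 57, 119, 55, 73, 40, 26]… (length divides ord_149(23)).
Cycle lengths of π_23 on ℤ/149ℤ: [148, 1]; 2 cycles in total.
With 2 cycles on 149 points, sign = (−1)^{149−2} = -1.
Zolotarev: (23|149) = -1, matching the cycle-count sign.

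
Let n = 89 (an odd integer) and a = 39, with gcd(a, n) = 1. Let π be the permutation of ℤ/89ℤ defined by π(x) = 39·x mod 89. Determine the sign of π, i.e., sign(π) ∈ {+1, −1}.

Start at x=1: 1 → 39 → 8 → 45 → 64 → 4 → 67 → … (one orbit).
Cycle lengths of π_39 on ℤ/89ℤ: [11, 11, 11, 11, 11, 11, 11, 11, 1]; 9 cycles in total.
89 − 9 = 80 transpositions; sign(π) = (−1)^80 = +1.

+1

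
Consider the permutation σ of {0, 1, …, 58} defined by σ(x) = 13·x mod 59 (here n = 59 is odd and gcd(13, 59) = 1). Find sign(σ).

Trace 46: π^k(46) = [46, 8, 45, 54, 53, 40, 48] for k=0..6.
Cycle type of π: 58 + 1; total 2 cycles.
2 cycles on 59: each ℓ→(−1)^(ℓ−1), product (−1)^57 = -1.
Via Zolotarev, sign(π_{13}) = (13|59) = -1.

-1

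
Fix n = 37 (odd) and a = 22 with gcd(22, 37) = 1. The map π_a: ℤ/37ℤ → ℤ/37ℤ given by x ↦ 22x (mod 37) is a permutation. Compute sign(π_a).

-1

Orbit of 7 under x↦22x: [7, 6, 21, 18, 26, 17, 4]… (length divides ord_37(22)).
The orbit structure of x ↦ 22x mod 37: 2 orbits of sizes [36, 1].
37 − 2 = 35 transpositions; sign(π) = (−1)^35 = -1.
(22|37)_J = -1 (Zolotarev's lemma cross-check).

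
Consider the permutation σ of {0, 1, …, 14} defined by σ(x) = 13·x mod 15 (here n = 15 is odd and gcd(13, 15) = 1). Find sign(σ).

Start at x=13: 13 → 4 → 7 → 1 → 13 (one orbit).
π_13 has 6 disjoint cycles with lengths [4, 4, 4, 1, 1, 1] on {0,…,14}.
sign(π) = (−1)^{n − #cycles} = (−1)^{15−6} = (−1)^9 = -1.

-1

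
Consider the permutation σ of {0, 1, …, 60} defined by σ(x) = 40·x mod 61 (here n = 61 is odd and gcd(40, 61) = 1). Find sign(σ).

Start at x=50: 50 → 48 → 29 → 1 → 40 → 14 → 11 → … (one orbit).
Decompose π into cycles: lengths [12, 12, 12, 12, 12, 1] (6 cycles, including the fixed point 0).
sign(π) = (−1)^{n − #cycles} = (−1)^{61−6} = (−1)^55 = -1.

-1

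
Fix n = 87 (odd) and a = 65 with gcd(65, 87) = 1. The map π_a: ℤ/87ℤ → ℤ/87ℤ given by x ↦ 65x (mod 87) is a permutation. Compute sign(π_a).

-1

Start at x=20: 20 → 82 → 23 → 16 → 83 → 1 → 65 → … (one orbit).
Cycle type of π: 14×4 + 7×4 + 2 + 1; total 10 cycles.
With 10 cycles on 87 points, sign = (−1)^{87−10} = -1.
The Jacobi symbol (65|87) = -1 (Zolotarev) agrees.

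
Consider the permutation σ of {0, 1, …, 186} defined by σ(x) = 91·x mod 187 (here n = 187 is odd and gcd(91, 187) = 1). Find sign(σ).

Orbit of 89 under x↦91x: [89, 58, 42, 82, 169, 45, 168]… (length divides ord_187(91)).
Cycle type of π: 80×2 + 16 + 5×2 + 1; total 6 cycles.
With 6 cycles on 187 points, sign = (−1)^{187−6} = -1.
Zolotarev: (91|187) = -1, matching the cycle-count sign.

-1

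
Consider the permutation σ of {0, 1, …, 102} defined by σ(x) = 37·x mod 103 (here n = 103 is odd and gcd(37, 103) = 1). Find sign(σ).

Start at x=89: 89 → 100 → 95 → 13 → 69 → 81 → 10 → … (one orbit).
π_37 has 4 disjoint cycles with lengths [34, 34, 34, 1] on {0,…,102}.
4 cycles on 103: each ℓ→(−1)^(ℓ−1), product (−1)^99 = -1.

-1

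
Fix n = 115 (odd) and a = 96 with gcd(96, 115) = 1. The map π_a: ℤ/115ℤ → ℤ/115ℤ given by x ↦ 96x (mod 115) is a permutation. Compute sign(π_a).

+1

Start at x=81: 81 → 71 → 31 → 101 → 36 → 6 → 1 → … (one orbit).
15 cycles of lengths [11, 11, 11, 11, 11, 11, 11, 11, 11, 11, 1, 1, 1, 1, 1].
sign(π) = (−1)^{n − #cycles} = (−1)^{115−15} = (−1)^100 = +1.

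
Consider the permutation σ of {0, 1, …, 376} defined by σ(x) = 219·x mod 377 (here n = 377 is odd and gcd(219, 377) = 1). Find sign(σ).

Orbit of 223 under x↦219x: [223, 204, 190, 140, 123, 170, 284]… (length divides ord_377(219)).
The orbit structure of x ↦ 219x mod 377: 10 orbits of sizes [84, 84, 84, 84, 12, 7, 7, 7, 7, 1].
10 cycles on 377: each ℓ→(−1)^(ℓ−1), product (−1)^367 = -1.

-1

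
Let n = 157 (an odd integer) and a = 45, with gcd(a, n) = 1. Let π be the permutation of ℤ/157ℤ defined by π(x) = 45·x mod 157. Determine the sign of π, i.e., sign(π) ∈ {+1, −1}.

Orbit of 143 under x↦45x: [143, 155, 67, 32, 27, 116, 39]… (length divides ord_157(45)).
Cycle type of π: 52×3 + 1; total 4 cycles.
With 4 cycles on 157 points, sign = (−1)^{157−4} = -1.
The Jacobi symbol (45|157) = -1 (Zolotarev) agrees.

-1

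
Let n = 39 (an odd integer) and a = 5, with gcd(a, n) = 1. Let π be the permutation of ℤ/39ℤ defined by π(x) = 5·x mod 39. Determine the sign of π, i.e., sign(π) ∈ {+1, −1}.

Orbit of 25 under x↦5x: [25, 8, 1, 5]… (length divides ord_39(5)).
Cycle lengths of π_5 on ℤ/39ℤ: [4, 4, 4, 4, 4, 4, 4, 4, 4, 2, 1]; 11 cycles in total.
n − c = 39 − 11 = 28; sign = (−1)^28 = +1.

+1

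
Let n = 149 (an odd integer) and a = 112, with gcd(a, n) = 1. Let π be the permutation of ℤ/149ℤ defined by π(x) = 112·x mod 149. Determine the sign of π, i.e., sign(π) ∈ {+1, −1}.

+1

Trace 129: π^k(129) = [129, 144, 36, 9, 114, 103, 63] for k=0..6.
Decompose π into cycles: lengths [74, 74, 1] (3 cycles, including the fixed point 0).
n − c = 149 − 3 = 146; sign = (−1)^146 = +1.
The Jacobi symbol (112|149) = +1 (Zolotarev) agrees.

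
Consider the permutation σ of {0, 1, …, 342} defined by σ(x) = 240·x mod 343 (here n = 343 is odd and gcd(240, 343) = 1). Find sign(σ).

Start at x=92: 92 → 128 → 193 → 15 → 170 → 326 → 36 → … (one orbit).
Cycle lengths of π_240 on ℤ/343ℤ: [147, 147, 21, 21, 3, 3, 1]; 7 cycles in total.
343 − 7 = 336 transpositions; sign(π) = (−1)^336 = +1.
Via Zolotarev, sign(π_{240}) = (240|343) = +1.

+1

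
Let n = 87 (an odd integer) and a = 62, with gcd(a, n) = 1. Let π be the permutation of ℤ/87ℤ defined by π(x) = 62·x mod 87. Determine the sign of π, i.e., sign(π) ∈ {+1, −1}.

Orbit of 49 under x↦62x: [49, 80, 1, 62, 16, 35, 82]… (length divides ord_87(62)).
π_62 has 8 disjoint cycles with lengths [14, 14, 14, 14, 14, 14, 2, 1] on {0,…,86}.
8 cycles on 87: each ℓ→(−1)^(ℓ−1), product (−1)^79 = -1.
Via Zolotarev, sign(π_{62}) = (62|87) = -1.

-1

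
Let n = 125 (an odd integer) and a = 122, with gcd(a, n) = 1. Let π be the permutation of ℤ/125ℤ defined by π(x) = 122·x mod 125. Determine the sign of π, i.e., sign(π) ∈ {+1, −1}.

Orbit of 64 under x↦122x: [64, 58, 76, 22, 59, 73, 31]… (length divides ord_125(122)).
Decompose π into cycles: lengths [100, 20, 4, 1] (4 cycles, including the fixed point 0).
With 4 cycles on 125 points, sign = (−1)^{125−4} = -1.
Via Zolotarev, sign(π_{122}) = (122|125) = -1.

-1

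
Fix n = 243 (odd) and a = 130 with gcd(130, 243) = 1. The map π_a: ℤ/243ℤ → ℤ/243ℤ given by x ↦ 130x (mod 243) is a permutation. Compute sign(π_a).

Trace 241: π^k(241) = [241, 226, 220, 169, 100, 121, 178] for k=0..6.
The orbit structure of x ↦ 130x mod 243: 11 orbits of sizes [81, 81, 27, 27, 9, 9, 3, 3, 1, 1, 1].
n − c = 243 − 11 = 232; sign = (−1)^232 = +1.
Via Zolotarev, sign(π_{130}) = (130|243) = +1.

+1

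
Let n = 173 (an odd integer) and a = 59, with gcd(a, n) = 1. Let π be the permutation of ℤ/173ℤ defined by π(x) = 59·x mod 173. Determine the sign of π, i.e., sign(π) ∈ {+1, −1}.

-1

Start at x=116: 116 → 97 → 14 → 134 → 121 → 46 → 119 → … (one orbit).
Decompose π into cycles: lengths [172, 1] (2 cycles, including the fixed point 0).
2 cycles on 173: each ℓ→(−1)^(ℓ−1), product (−1)^171 = -1.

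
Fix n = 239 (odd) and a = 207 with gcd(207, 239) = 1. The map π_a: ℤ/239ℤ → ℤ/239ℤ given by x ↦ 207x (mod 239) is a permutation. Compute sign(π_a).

Start at x=39: 39 → 186 → 23 → 220 → 130 → 142 → 236 → … (one orbit).
Cycle type of π: 238 + 1; total 2 cycles.
Σ(ℓ_i−1) = 239−2 = 237; sign = (−1)^237 = -1.
(207|239)_J = -1 (Zolotarev's lemma cross-check).

-1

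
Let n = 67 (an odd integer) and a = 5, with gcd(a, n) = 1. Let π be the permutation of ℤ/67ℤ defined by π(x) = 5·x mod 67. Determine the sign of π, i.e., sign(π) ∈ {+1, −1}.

Orbit of 52 under x↦5x: [52, 59, 27, 1, 5, 25, 58]… (length divides ord_67(5)).
Decompose π into cycles: lengths [22, 22, 22, 1] (4 cycles, including the fixed point 0).
Σ(ℓ_i−1) = 67−4 = 63; sign = (−1)^63 = -1.
(5|67)_J = -1 (Zolotarev's lemma cross-check).

-1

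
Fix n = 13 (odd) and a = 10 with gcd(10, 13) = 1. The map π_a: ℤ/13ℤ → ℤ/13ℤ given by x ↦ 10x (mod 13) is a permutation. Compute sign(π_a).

Trace 12: π^k(12) = [12, 3, 4, 1, 10, 9] for k=0..5.
Cycle lengths of π_10 on ℤ/13ℤ: [6, 6, 1]; 3 cycles in total.
Σ(ℓ_i−1) = 13−3 = 10; sign = (−1)^10 = +1.

+1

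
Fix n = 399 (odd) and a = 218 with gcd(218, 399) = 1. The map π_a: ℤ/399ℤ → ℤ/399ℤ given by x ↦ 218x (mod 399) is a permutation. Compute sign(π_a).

Trace 239: π^k(239) = [239, 232, 302, 1, 218, 43, 197] for k=0..6.
42 cycles of lengths [18, 18, 18, 18, 18, 18, 18, 18, 18, 18, 18, 18, 18, 18, 9, 9, 9, 9, 9, 9, 9, 9, 9, 9, 9, 9, 9, 9, 2, 2, 2, 2, 2, 2, 2, 1, 1, 1, 1, 1, 1, 1].
n − c = 399 − 42 = 357; sign = (−1)^357 = -1.
Via Zolotarev, sign(π_{218}) = (218|399) = -1.

-1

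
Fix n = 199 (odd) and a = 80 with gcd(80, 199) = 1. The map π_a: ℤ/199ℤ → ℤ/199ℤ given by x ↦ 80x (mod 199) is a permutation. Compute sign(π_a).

+1

Orbit of 124 under x↦80x: [124, 169, 187, 35, 14, 125, 50]… (length divides ord_199(80)).
Decompose π into cycles: lengths [99, 99, 1] (3 cycles, including the fixed point 0).
n − c = 199 − 3 = 196; sign = (−1)^196 = +1.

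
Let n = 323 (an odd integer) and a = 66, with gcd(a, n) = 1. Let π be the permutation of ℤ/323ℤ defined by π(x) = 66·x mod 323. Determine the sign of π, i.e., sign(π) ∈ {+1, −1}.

Orbit of 229 under x↦66x: [229, 256, 100, 140, 196, 16, 87]… (length divides ord_323(66)).
9 cycles of lengths [72, 72, 72, 72, 9, 9, 8, 8, 1].
9 cycles on 323: each ℓ→(−1)^(ℓ−1), product (−1)^314 = +1.

+1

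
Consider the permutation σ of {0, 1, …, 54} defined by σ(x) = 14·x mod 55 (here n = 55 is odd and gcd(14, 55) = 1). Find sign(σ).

+1

Orbit of 31 under x↦14x: [31, 49, 26, 34, 36, 9, 16]… (length divides ord_55(14)).
Cycle type of π: 10×4 + 5×2 + 2×2 + 1; total 9 cycles.
55 − 9 = 46 transpositions; sign(π) = (−1)^46 = +1.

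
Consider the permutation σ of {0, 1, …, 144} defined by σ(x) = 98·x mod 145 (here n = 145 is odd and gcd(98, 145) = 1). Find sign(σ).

Start at x=133: 133 → 129 → 27 → 36 → 48 → 64 → 37 → … (one orbit).
π_98 has 7 disjoint cycles with lengths [28, 28, 28, 28, 28, 4, 1] on {0,…,144}.
sign(π) = (−1)^{n − #cycles} = (−1)^{145−7} = (−1)^138 = +1.

+1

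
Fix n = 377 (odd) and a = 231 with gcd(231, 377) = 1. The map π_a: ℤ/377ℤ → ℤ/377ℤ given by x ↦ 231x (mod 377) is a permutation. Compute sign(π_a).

+1

Start at x=204: 204 → 376 → 146 → 173 → 1 → 231 → 204 (one orbit).
π_231 has 73 disjoint cycles with lengths [6, 6, 6, 6, 6, 6, 6, 6, 6, 6, 6, 6, 6, 6, 6, 6, 6, 6, 6, 6, 6, 6, 6, 6, 6, 6, 6, 6, 6, 6, 6, 6, 6, 6, 6, 6, 6, 6, 6, 6, 6, 6, 6, 6, 6, 6, 6, 6, 6, 6, 6, 6, 6, 6, 6, 6, 6, 6, 2, 2, 2, 2, 2, 2, 2, 2, 2, 2, 2, 2, 2, 2, 1] on {0,…,376}.
sign(π) = (−1)^{n − #cycles} = (−1)^{377−73} = (−1)^304 = +1.
The Jacobi symbol (231|377) = +1 (Zolotarev) agrees.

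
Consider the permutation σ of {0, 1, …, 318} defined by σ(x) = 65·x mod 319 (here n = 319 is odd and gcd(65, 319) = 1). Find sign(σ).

Trace 23: π^k(23) = [23, 219, 199, 175, 210, 252, 111] for k=0..6.
30 cycles of lengths [14, 14, 14, 14, 14, 14, 14, 14, 14, 14, 14, 14, 14, 14, 14, 14, 14, 14, 14, 14, 7, 7, 7, 7, 2, 2, 2, 2, 2, 1].
319 − 30 = 289 transpositions; sign(π) = (−1)^289 = -1.
Zolotarev: (65|319) = -1, matching the cycle-count sign.

-1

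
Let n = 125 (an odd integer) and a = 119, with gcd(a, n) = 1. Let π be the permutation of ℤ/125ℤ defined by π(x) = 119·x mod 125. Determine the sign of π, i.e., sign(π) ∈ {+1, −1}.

+1

Trace 91: π^k(91) = [91, 79, 26, 94, 61, 9, 71] for k=0..6.
Decompose π into cycles: lengths [50, 50, 10, 10, 2, 2, 1] (7 cycles, including the fixed point 0).
Σ(ℓ_i−1) = 125−7 = 118; sign = (−1)^118 = +1.
(119|125)_J = +1 (Zolotarev's lemma cross-check).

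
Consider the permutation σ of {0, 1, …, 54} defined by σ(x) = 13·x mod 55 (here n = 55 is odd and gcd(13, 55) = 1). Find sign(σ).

+1

Start at x=31: 31 → 18 → 14 → 17 → 1 → 13 → 4 → … (one orbit).
Cycle lengths of π_13 on ℤ/55ℤ: [20, 20, 10, 4, 1]; 5 cycles in total.
sign(π) = (−1)^{n − #cycles} = (−1)^{55−5} = (−1)^50 = +1.
(13|55)_J = +1 (Zolotarev's lemma cross-check).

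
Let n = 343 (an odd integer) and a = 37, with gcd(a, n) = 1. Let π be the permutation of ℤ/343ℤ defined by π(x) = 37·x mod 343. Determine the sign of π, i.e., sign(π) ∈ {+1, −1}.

Trace 225: π^k(225) = [225, 93, 11, 64, 310, 151, 99] for k=0..6.
7 cycles of lengths [147, 147, 21, 21, 3, 3, 1].
n − c = 343 − 7 = 336; sign = (−1)^336 = +1.
Check: (37/343) = +1 by Zolotarev.

+1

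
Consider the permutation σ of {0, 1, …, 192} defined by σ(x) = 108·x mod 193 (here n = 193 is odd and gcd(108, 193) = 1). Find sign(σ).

Orbit of 108 under x↦108x: [108, 84, 1]… (length divides ord_193(108)).
Decompose π into cycles: lengths [3, 3, 3, 3, 3, 3, 3, 3, 3, 3, 3, 3, 3, 3, 3, 3, 3, 3, 3, 3, 3, 3, 3, 3, 3, 3, 3, 3, 3, 3, 3, 3, 3, 3, 3, 3, 3, 3, 3, 3, 3, 3, 3, 3, 3, 3, 3, 3, 3, 3, 3, 3, 3, 3, 3, 3, 3, 3, 3, 3, 3, 3, 3, 3, 1] (65 cycles, including the fixed point 0).
With 65 cycles on 193 points, sign = (−1)^{193−65} = +1.
Check: (108/193) = +1 by Zolotarev.

+1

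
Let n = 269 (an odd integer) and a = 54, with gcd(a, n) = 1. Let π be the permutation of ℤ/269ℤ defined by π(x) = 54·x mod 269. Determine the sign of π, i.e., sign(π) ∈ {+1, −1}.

+1

Orbit of 14 under x↦54x: [14, 218, 205, 41, 62, 120, 24]… (length divides ord_269(54)).
Cycle type of π: 67×4 + 1; total 5 cycles.
269 − 5 = 264 transpositions; sign(π) = (−1)^264 = +1.
Via Zolotarev, sign(π_{54}) = (54|269) = +1.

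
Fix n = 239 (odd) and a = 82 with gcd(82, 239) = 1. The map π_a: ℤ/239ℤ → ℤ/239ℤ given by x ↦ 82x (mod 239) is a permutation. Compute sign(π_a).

Trace 184: π^k(184) = [184, 31, 152, 36, 84, 196, 59] for k=0..6.
The orbit structure of x ↦ 82x mod 239: 2 orbits of sizes [238, 1].
239 − 2 = 237 transpositions; sign(π) = (−1)^237 = -1.

-1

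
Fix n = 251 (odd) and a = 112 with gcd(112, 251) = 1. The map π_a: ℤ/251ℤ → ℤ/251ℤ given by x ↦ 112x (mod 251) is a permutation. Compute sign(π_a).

Orbit of 227 under x↦112x: [227, 73, 144, 64, 140, 118, 164]… (length divides ord_251(112)).
The orbit structure of x ↦ 112x mod 251: 3 orbits of sizes [125, 125, 1].
251 − 3 = 248 transpositions; sign(π) = (−1)^248 = +1.
Via Zolotarev, sign(π_{112}) = (112|251) = +1.

+1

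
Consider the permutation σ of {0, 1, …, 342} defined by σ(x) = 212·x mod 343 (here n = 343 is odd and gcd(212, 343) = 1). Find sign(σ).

Orbit of 260 under x↦212x: [260, 240, 116, 239, 247, 228, 316]… (length divides ord_343(212)).
π_212 has 7 disjoint cycles with lengths [147, 147, 21, 21, 3, 3, 1] on {0,…,342}.
7 cycles on 343: each ℓ→(−1)^(ℓ−1), product (−1)^336 = +1.

+1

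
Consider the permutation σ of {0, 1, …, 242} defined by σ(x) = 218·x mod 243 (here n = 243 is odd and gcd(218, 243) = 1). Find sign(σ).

-1

Start at x=109: 109 → 191 → 85 → 62 → 151 → 113 → 91 → … (one orbit).
Decompose π into cycles: lengths [162, 54, 18, 6, 2, 1] (6 cycles, including the fixed point 0).
Σ(ℓ_i−1) = 243−6 = 237; sign = (−1)^237 = -1.
The Jacobi symbol (218|243) = -1 (Zolotarev) agrees.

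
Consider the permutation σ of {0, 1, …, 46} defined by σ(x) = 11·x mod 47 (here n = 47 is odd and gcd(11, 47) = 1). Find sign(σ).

-1

Start at x=7: 7 → 30 → 1 → 11 → 27 → 15 → 24 → … (one orbit).
The orbit structure of x ↦ 11x mod 47: 2 orbits of sizes [46, 1].
47 − 2 = 45 transpositions; sign(π) = (−1)^45 = -1.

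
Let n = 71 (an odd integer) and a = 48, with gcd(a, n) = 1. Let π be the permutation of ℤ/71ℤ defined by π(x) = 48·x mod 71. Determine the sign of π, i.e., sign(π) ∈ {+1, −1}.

Trace 30: π^k(30) = [30, 20, 37, 1, 48, 32, 45] for k=0..6.
Decompose π into cycles: lengths [7, 7, 7, 7, 7, 7, 7, 7, 7, 7, 1] (11 cycles, including the fixed point 0).
sign(π) = (−1)^{n − #cycles} = (−1)^{71−11} = (−1)^60 = +1.
(48|71)_J = +1 (Zolotarev's lemma cross-check).

+1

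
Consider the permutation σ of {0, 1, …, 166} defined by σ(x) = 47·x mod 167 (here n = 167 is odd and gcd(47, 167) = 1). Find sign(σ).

+1

Start at x=147: 147 → 62 → 75 → 18 → 11 → 16 → 84 → … (one orbit).
Cycle lengths of π_47 on ℤ/167ℤ: [83, 83, 1]; 3 cycles in total.
n − c = 167 − 3 = 164; sign = (−1)^164 = +1.
Zolotarev: (47|167) = +1, matching the cycle-count sign.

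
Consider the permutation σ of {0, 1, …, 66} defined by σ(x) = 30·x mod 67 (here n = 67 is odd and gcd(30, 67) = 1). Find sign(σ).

Start at x=29: 29 → 66 → 37 → 38 → 1 → 30 → 29 (one orbit).
π_30 has 12 disjoint cycles with lengths [6, 6, 6, 6, 6, 6, 6, 6, 6, 6, 6, 1] on {0,…,66}.
With 12 cycles on 67 points, sign = (−1)^{67−12} = -1.

-1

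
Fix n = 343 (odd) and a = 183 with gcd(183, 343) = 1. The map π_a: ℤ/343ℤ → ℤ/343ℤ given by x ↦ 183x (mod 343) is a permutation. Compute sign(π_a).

+1

Start at x=183: 183 → 218 → 106 → 190 → 127 → 260 → 246 → … (one orbit).
The orbit structure of x ↦ 183x mod 343: 19 orbits of sizes [49, 49, 49, 49, 49, 49, 7, 7, 7, 7, 7, 7, 1, 1, 1, 1, 1, 1, 1].
sign(π) = (−1)^{n − #cycles} = (−1)^{343−19} = (−1)^324 = +1.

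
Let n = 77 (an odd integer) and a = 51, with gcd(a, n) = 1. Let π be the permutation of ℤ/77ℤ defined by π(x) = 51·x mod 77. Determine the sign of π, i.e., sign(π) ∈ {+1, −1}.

Trace 32: π^k(32) = [32, 15, 72, 53, 8, 23, 18] for k=0..6.
Decompose π into cycles: lengths [30, 30, 10, 3, 3, 1] (6 cycles, including the fixed point 0).
With 6 cycles on 77 points, sign = (−1)^{77−6} = -1.
Via Zolotarev, sign(π_{51}) = (51|77) = -1.

-1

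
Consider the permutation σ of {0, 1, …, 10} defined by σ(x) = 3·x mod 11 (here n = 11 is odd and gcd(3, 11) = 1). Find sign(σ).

+1

Trace 1: π^k(1) = [1, 3, 9, 5, 4] for k=0..4.
3 cycles of lengths [5, 5, 1].
3 cycles on 11: each ℓ→(−1)^(ℓ−1), product (−1)^8 = +1.
Zolotarev: (3|11) = +1, matching the cycle-count sign.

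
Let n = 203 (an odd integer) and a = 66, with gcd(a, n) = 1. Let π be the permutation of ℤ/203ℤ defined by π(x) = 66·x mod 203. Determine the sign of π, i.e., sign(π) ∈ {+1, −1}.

+1

Orbit of 123 under x↦66x: [123, 201, 71, 17, 107, 160, 4]… (length divides ord_203(66)).
Cycle lengths of π_66 on ℤ/203ℤ: [84, 84, 28, 6, 1]; 5 cycles in total.
203 − 5 = 198 transpositions; sign(π) = (−1)^198 = +1.
Zolotarev: (66|203) = +1, matching the cycle-count sign.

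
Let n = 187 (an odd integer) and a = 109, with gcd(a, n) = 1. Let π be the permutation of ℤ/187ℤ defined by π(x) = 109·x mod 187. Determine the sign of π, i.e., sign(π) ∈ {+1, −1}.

Orbit of 10 under x↦109x: [10, 155, 65, 166, 142, 144, 175]… (length divides ord_187(109)).
The orbit structure of x ↦ 109x mod 187: 17 orbits of sizes [16, 16, 16, 16, 16, 16, 16, 16, 16, 16, 16, 2, 2, 2, 2, 2, 1].
With 17 cycles on 187 points, sign = (−1)^{187−17} = +1.
Zolotarev: (109|187) = +1, matching the cycle-count sign.

+1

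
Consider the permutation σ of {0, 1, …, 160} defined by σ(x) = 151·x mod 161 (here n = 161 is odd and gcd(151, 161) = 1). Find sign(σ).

+1

Trace 78: π^k(78) = [78, 25, 72, 85, 116, 128, 8] for k=0..6.
The orbit structure of x ↦ 151x mod 161: 9 orbits of sizes [33, 33, 33, 33, 11, 11, 3, 3, 1].
161 − 9 = 152 transpositions; sign(π) = (−1)^152 = +1.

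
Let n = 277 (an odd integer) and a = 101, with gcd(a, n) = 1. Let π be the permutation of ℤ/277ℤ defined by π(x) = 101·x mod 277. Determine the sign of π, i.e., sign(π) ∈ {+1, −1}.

-1

Trace 82: π^k(82) = [82, 249, 219, 236, 14, 29, 159] for k=0..6.
2 cycles of lengths [276, 1].
2 cycles on 277: each ℓ→(−1)^(ℓ−1), product (−1)^275 = -1.
Zolotarev: (101|277) = -1, matching the cycle-count sign.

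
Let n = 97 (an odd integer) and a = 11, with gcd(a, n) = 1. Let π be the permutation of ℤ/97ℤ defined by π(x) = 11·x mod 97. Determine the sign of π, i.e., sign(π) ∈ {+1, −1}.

+1

Orbit of 36 under x↦11x: [36, 8, 88, 95, 75, 49, 54]… (length divides ord_97(11)).
The orbit structure of x ↦ 11x mod 97: 3 orbits of sizes [48, 48, 1].
n − c = 97 − 3 = 94; sign = (−1)^94 = +1.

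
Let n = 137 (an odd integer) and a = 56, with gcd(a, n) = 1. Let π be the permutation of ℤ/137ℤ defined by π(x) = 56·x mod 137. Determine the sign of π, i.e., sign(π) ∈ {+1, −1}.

+1

Trace 50: π^k(50) = [50, 60, 72, 59, 16, 74, 34] for k=0..6.
Cycle lengths of π_56 on ℤ/137ℤ: [17, 17, 17, 17, 17, 17, 17, 17, 1]; 9 cycles in total.
With 9 cycles on 137 points, sign = (−1)^{137−9} = +1.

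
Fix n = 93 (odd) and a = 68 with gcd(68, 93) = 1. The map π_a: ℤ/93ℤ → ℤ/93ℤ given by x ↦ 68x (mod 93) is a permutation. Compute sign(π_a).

Trace 25: π^k(25) = [25, 26, 1, 68, 67, 92] for k=0..5.
π_68 has 17 disjoint cycles with lengths [6, 6, 6, 6, 6, 6, 6, 6, 6, 6, 6, 6, 6, 6, 6, 2, 1] on {0,…,92}.
n − c = 93 − 17 = 76; sign = (−1)^76 = +1.

+1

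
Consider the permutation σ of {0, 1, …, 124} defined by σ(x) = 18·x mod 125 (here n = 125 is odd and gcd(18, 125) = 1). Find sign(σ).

-1

Trace 118: π^k(118) = [118, 124, 107, 51, 43, 24, 57] for k=0..6.
Decompose π into cycles: lengths [20, 20, 20, 20, 20, 4, 4, 4, 4, 4, 4, 1] (12 cycles, including the fixed point 0).
n − c = 125 − 12 = 113; sign = (−1)^113 = -1.
(18|125)_J = -1 (Zolotarev's lemma cross-check).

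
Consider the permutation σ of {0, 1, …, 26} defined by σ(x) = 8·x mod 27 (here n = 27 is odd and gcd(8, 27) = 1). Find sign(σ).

-1

Start at x=17: 17 → 1 → 8 → 10 → 26 → 19 → 17 (one orbit).
The orbit structure of x ↦ 8x mod 27: 8 orbits of sizes [6, 6, 6, 2, 2, 2, 2, 1].
sign(π) = (−1)^{n − #cycles} = (−1)^{27−8} = (−1)^19 = -1.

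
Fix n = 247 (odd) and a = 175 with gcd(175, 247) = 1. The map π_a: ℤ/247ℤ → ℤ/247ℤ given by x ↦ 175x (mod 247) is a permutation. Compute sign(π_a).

-1

Start at x=137: 137 → 16 → 83 → 199 → 245 → 144 → 6 → … (one orbit).
10 cycles of lengths [36, 36, 36, 36, 36, 36, 12, 9, 9, 1].
n − c = 247 − 10 = 237; sign = (−1)^237 = -1.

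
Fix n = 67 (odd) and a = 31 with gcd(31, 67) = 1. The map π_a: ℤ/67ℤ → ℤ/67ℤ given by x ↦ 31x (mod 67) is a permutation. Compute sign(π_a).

-1

Start at x=32: 32 → 54 → 66 → 36 → 44 → 24 → 7 → … (one orbit).
2 cycles of lengths [66, 1].
sign(π) = (−1)^{n − #cycles} = (−1)^{67−2} = (−1)^65 = -1.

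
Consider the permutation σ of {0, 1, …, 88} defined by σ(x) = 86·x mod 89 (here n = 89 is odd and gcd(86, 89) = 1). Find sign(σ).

Trace 10: π^k(10) = [10, 59, 1, 86, 9, 62, 81] for k=0..6.
The orbit structure of x ↦ 86x mod 89: 2 orbits of sizes [88, 1].
sign(π) = (−1)^{n − #cycles} = (−1)^{89−2} = (−1)^87 = -1.
(86|89)_J = -1 (Zolotarev's lemma cross-check).

-1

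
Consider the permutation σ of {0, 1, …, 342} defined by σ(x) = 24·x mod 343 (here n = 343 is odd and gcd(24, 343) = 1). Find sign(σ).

-1

Trace 101: π^k(101) = [101, 23, 209, 214, 334, 127, 304] for k=0..6.
4 cycles of lengths [294, 42, 6, 1].
4 cycles on 343: each ℓ→(−1)^(ℓ−1), product (−1)^339 = -1.
Zolotarev: (24|343) = -1, matching the cycle-count sign.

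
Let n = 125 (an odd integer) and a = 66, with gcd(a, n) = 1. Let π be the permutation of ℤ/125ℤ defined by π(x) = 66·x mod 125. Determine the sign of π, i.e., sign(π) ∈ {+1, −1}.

+1

Orbit of 121 under x↦66x: [121, 111, 76, 16, 56, 71, 61]… (length divides ord_125(66)).
The orbit structure of x ↦ 66x mod 125: 13 orbits of sizes [25, 25, 25, 25, 5, 5, 5, 5, 1, 1, 1, 1, 1].
13 cycles on 125: each ℓ→(−1)^(ℓ−1), product (−1)^112 = +1.
Via Zolotarev, sign(π_{66}) = (66|125) = +1.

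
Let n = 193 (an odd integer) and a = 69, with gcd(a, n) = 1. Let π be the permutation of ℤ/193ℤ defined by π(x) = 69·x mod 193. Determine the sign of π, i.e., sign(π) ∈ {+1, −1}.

Trace 42: π^k(42) = [42, 3, 14, 1, 69, 129, 23] for k=0..6.
π_69 has 7 disjoint cycles with lengths [32, 32, 32, 32, 32, 32, 1] on {0,…,192}.
With 7 cycles on 193 points, sign = (−1)^{193−7} = +1.

+1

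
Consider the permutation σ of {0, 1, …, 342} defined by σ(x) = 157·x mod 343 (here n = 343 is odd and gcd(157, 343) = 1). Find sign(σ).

Trace 295: π^k(295) = [295, 10, 198, 216, 298, 138, 57] for k=0..6.
The orbit structure of x ↦ 157x mod 343: 4 orbits of sizes [294, 42, 6, 1].
n − c = 343 − 4 = 339; sign = (−1)^339 = -1.
Via Zolotarev, sign(π_{157}) = (157|343) = -1.

-1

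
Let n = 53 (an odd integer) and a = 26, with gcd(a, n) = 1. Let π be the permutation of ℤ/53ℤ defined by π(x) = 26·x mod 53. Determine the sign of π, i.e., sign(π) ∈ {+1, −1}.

-1

Orbit of 4 under x↦26x: [4, 51, 1, 26, 40, 33, 10]… (length divides ord_53(26)).
Cycle lengths of π_26 on ℤ/53ℤ: [52, 1]; 2 cycles in total.
sign(π) = (−1)^{n − #cycles} = (−1)^{53−2} = (−1)^51 = -1.
Zolotarev: (26|53) = -1, matching the cycle-count sign.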